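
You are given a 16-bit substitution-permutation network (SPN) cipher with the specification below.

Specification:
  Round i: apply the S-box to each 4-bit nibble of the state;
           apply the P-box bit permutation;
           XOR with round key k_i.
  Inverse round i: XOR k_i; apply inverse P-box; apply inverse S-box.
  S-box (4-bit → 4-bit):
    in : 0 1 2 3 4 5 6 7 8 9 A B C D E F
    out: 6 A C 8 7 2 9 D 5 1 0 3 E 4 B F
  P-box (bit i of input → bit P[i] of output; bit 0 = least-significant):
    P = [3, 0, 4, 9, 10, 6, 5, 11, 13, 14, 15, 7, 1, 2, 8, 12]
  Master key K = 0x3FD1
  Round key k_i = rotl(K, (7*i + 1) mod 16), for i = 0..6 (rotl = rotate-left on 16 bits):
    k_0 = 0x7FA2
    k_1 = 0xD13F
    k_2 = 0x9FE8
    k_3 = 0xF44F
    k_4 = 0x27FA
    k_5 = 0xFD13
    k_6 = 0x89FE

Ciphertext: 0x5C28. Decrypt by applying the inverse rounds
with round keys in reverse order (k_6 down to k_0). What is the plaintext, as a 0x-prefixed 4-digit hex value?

s_0 = ciphertext = 0x5C28
s_1 = InvRound(s_0, k_6) = 0xFCBD
s_2 = InvRound(s_1, k_5) = 0x43D9
s_3 = InvRound(s_2, k_4) = 0x9B85
s_4 = InvRound(s_3, k_3) = 0x8EE6
s_5 = InvRound(s_4, k_2) = 0xFAA9
s_6 = InvRound(s_5, k_1) = 0x4632
s_7 = InvRound(s_6, k_0) = 0x263D

0x263D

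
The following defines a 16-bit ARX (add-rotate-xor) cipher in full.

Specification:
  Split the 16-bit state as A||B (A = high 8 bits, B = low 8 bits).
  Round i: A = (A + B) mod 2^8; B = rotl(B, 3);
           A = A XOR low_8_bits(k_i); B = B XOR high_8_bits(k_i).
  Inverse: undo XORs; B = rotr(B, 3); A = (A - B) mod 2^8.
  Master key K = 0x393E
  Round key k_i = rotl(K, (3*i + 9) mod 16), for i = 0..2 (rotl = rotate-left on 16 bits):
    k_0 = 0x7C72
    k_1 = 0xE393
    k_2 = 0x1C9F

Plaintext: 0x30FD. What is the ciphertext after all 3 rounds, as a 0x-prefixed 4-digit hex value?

0x7FE7

s_0 = plaintext = 0x30FD
s_1 = Round(s_0, k_0) = 0x5F93
s_2 = Round(s_1, k_1) = 0x617F
s_3 = Round(s_2, k_2) = 0x7FE7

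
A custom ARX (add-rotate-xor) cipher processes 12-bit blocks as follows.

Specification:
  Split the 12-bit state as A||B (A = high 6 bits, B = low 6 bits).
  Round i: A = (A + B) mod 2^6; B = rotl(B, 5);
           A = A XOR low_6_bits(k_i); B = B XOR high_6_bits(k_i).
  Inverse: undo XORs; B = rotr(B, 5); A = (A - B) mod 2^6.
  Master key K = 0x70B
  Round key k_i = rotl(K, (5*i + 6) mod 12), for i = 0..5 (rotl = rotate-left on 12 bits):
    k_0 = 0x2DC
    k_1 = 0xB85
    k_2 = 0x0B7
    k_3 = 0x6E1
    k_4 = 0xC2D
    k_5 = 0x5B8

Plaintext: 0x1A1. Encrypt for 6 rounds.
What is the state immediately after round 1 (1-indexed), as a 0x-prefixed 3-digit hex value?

0xEFB

s_0 = plaintext = 0x1A1
s_1 = Round(s_0, k_0) = 0xEFB
s_2 = Round(s_1, k_1) = 0xCD3
s_3 = Round(s_2, k_2) = 0xC6B
s_4 = Round(s_3, k_3) = 0xF6E
s_5 = Round(s_4, k_4) = 0x1A7
s_6 = Round(s_5, k_5) = 0x565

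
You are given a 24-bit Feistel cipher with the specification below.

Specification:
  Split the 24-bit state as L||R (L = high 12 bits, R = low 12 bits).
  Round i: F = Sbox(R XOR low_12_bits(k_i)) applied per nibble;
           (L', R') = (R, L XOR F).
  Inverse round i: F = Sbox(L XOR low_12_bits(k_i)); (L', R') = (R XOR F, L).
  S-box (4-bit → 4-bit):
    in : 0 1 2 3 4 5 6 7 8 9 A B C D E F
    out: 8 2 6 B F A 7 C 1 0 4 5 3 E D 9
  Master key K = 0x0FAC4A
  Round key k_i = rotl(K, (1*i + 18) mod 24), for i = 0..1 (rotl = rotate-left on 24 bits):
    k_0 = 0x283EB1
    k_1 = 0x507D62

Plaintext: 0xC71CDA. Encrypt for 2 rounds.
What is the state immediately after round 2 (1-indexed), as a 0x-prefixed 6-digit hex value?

0xA040AD

s_0 = plaintext = 0xC71CDA
s_1 = Round(s_0, k_0) = 0xCDAA04
s_2 = Round(s_1, k_1) = 0xA040AD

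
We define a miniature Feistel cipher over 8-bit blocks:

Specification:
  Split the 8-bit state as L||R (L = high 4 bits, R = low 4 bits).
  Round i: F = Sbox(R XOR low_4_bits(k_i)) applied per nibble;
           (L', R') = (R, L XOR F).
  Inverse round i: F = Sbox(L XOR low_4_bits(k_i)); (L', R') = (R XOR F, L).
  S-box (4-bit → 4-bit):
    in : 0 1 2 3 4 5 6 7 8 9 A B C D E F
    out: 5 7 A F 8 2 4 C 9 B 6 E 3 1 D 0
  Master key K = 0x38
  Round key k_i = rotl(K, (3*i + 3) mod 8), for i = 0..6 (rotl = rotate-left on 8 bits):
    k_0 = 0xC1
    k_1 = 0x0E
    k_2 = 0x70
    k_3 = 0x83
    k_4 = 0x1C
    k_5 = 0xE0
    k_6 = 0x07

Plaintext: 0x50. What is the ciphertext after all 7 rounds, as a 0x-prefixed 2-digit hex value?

0x25

s_0 = plaintext = 0x50
s_1 = Round(s_0, k_0) = 0x02
s_2 = Round(s_1, k_1) = 0x23
s_3 = Round(s_2, k_2) = 0x3D
s_4 = Round(s_3, k_3) = 0xDE
s_5 = Round(s_4, k_4) = 0xE7
s_6 = Round(s_5, k_5) = 0x72
s_7 = Round(s_6, k_6) = 0x25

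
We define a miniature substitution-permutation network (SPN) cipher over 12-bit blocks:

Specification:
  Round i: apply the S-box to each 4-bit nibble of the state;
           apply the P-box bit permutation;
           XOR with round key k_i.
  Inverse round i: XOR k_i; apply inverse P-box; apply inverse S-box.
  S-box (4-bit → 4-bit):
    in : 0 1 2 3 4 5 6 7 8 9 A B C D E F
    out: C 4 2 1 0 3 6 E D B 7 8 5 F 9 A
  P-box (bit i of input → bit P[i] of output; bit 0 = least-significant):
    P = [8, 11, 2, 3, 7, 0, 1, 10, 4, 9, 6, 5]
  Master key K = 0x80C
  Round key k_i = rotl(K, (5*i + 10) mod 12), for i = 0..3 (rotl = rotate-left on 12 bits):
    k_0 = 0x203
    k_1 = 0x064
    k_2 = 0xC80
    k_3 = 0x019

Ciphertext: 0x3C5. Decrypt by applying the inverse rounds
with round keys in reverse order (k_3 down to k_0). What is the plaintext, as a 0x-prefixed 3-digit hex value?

s_0 = ciphertext = 0x3C5
s_1 = InvRound(s_0, k_3) = 0xA38
s_2 = InvRound(s_1, k_2) = 0x9EB
s_3 = InvRound(s_2, k_1) = 0x4AD
s_4 = InvRound(s_3, k_0) = 0xF80

0xF80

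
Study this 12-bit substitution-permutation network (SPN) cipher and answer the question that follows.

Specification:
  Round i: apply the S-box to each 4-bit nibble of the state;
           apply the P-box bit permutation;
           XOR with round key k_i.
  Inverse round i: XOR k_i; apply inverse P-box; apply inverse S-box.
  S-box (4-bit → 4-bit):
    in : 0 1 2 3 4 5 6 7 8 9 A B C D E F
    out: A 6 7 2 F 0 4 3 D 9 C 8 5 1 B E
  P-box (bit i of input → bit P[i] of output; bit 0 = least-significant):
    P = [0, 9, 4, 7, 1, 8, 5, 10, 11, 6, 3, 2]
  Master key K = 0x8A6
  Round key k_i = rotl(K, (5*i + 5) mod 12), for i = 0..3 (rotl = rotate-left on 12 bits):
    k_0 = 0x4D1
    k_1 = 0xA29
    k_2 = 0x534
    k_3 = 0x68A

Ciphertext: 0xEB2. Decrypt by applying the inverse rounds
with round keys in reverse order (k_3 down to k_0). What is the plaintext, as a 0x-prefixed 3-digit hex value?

0xA6C

s_0 = ciphertext = 0xEB2
s_1 = InvRound(s_0, k_3) = 0xC66
s_2 = InvRound(s_1, k_2) = 0x776
s_3 = InvRound(s_2, k_1) = 0x4EC
s_4 = InvRound(s_3, k_0) = 0xA6C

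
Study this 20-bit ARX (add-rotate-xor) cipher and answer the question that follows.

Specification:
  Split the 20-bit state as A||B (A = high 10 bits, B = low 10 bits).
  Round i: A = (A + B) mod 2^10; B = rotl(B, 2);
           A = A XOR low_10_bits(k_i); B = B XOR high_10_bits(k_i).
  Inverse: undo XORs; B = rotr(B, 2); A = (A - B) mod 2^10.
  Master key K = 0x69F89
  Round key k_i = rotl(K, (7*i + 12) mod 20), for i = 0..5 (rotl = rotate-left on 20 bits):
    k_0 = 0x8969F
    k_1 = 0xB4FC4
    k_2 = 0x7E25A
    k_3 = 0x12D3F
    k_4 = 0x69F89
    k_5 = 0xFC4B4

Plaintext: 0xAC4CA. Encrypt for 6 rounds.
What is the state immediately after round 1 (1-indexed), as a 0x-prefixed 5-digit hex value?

s_0 = plaintext = 0xAC4CA
s_1 = Round(s_0, k_0) = 0x7910D
s_2 = Round(s_1, k_1) = 0x4D6E6
s_3 = Round(s_2, k_2) = 0x90662
s_4 = Round(s_3, k_3) = 0x671C1
s_5 = Round(s_4, k_4) = 0x352A2
s_6 = Round(s_5, k_5) = 0xF097B

0x7910D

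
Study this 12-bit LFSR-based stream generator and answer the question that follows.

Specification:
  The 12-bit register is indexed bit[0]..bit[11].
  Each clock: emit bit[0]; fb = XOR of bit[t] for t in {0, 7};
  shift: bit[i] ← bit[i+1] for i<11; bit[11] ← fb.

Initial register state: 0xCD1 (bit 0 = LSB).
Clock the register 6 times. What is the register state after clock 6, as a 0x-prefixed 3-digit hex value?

reg_0 = 0xCD1
clock 1: out=1, reg = 0x668
clock 2: out=0, reg = 0x334
clock 3: out=0, reg = 0x19A
clock 4: out=0, reg = 0x8CD
clock 5: out=1, reg = 0x466
clock 6: out=0, reg = 0x233

0x233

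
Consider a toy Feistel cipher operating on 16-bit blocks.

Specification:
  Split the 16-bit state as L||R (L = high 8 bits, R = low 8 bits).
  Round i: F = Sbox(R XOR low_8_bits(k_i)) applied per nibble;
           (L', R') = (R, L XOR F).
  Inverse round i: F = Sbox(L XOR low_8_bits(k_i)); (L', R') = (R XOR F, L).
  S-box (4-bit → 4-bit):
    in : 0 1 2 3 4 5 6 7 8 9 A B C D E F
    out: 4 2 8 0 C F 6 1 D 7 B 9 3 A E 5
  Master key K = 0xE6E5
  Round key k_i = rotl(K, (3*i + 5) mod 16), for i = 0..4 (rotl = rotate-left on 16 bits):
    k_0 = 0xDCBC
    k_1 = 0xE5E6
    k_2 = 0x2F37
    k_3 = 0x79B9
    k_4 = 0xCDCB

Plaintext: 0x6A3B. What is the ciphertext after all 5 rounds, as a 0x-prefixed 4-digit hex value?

0x3DBB

s_0 = plaintext = 0x6A3B
s_1 = Round(s_0, k_0) = 0x3BBB
s_2 = Round(s_1, k_1) = 0xBBC1
s_3 = Round(s_2, k_2) = 0xC1ED
s_4 = Round(s_3, k_3) = 0xED3D
s_5 = Round(s_4, k_4) = 0x3DBB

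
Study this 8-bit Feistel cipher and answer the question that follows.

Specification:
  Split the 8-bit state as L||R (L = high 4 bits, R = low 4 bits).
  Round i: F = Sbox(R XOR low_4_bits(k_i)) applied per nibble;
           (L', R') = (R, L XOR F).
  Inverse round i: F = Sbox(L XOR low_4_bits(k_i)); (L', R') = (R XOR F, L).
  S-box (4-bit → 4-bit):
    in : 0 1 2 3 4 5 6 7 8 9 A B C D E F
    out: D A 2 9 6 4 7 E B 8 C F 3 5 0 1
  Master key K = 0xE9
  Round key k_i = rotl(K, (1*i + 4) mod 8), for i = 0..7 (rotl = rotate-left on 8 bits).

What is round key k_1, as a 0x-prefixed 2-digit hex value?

0x3D

K = 0xE9
k_0 = rotl(K, (1*0+4) mod 8) = rotl(K, 4) = 0x9E
k_1 = rotl(K, (1*1+4) mod 8) = rotl(K, 5) = 0x3D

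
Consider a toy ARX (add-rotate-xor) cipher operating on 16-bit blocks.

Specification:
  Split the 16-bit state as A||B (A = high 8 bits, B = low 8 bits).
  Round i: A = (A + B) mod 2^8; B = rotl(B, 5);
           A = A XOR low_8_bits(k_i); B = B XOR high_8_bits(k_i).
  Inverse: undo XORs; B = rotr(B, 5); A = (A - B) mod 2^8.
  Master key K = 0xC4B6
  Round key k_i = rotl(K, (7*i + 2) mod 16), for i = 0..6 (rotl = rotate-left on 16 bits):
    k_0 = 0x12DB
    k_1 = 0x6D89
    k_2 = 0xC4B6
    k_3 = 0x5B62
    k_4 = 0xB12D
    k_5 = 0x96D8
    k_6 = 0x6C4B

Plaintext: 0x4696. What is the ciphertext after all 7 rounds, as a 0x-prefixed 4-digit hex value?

0xEA73

s_0 = plaintext = 0x4696
s_1 = Round(s_0, k_0) = 0x07C0
s_2 = Round(s_1, k_1) = 0x4E75
s_3 = Round(s_2, k_2) = 0x756A
s_4 = Round(s_3, k_3) = 0xBD16
s_5 = Round(s_4, k_4) = 0xFE73
s_6 = Round(s_5, k_5) = 0xA9F8
s_7 = Round(s_6, k_6) = 0xEA73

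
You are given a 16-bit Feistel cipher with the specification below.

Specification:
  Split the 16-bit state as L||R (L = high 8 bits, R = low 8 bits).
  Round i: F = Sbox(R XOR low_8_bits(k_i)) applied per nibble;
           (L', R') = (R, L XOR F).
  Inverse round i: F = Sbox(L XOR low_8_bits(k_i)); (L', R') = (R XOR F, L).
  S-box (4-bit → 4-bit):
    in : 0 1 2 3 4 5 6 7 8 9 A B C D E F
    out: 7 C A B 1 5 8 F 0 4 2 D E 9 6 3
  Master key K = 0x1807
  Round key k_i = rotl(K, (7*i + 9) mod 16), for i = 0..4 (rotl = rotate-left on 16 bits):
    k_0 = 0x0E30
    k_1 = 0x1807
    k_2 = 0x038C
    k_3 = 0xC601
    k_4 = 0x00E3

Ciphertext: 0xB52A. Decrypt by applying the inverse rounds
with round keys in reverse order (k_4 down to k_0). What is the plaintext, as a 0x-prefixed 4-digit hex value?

s_0 = ciphertext = 0xB52A
s_1 = InvRound(s_0, k_4) = 0x72B5
s_2 = InvRound(s_1, k_3) = 0x4E72
s_3 = InvRound(s_2, k_2) = 0x984E
s_4 = InvRound(s_3, k_1) = 0x0D98
s_5 = InvRound(s_4, k_0) = 0x210D

0x210D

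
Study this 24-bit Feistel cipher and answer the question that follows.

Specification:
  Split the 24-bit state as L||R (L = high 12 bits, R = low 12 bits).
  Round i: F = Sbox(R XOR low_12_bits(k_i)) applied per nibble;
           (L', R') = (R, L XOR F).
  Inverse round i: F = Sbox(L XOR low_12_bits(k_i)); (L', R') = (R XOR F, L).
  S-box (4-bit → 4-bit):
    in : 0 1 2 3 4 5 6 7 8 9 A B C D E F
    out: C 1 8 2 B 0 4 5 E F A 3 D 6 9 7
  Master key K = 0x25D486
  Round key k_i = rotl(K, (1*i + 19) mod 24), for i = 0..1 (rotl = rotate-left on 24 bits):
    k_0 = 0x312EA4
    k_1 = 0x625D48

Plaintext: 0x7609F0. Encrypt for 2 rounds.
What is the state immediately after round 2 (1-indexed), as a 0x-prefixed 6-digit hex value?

0x26BE72

s_0 = plaintext = 0x7609F0
s_1 = Round(s_0, k_0) = 0x9F026B
s_2 = Round(s_1, k_1) = 0x26BE72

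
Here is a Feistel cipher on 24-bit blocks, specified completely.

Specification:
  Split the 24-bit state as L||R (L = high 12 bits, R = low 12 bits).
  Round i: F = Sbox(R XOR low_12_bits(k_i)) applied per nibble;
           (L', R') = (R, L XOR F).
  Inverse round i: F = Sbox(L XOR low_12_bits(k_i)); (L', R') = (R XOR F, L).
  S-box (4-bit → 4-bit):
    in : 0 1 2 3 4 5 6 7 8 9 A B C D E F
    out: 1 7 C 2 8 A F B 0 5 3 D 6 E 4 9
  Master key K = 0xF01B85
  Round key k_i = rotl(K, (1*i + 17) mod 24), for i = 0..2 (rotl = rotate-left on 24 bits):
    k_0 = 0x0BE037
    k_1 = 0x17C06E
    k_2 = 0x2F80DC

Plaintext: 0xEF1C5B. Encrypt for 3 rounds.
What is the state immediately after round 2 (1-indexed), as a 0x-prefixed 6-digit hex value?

0x807CAE

s_0 = plaintext = 0xEF1C5B
s_1 = Round(s_0, k_0) = 0xC5B807
s_2 = Round(s_1, k_1) = 0x807CAE
s_3 = Round(s_2, k_2) = 0xCAEEBB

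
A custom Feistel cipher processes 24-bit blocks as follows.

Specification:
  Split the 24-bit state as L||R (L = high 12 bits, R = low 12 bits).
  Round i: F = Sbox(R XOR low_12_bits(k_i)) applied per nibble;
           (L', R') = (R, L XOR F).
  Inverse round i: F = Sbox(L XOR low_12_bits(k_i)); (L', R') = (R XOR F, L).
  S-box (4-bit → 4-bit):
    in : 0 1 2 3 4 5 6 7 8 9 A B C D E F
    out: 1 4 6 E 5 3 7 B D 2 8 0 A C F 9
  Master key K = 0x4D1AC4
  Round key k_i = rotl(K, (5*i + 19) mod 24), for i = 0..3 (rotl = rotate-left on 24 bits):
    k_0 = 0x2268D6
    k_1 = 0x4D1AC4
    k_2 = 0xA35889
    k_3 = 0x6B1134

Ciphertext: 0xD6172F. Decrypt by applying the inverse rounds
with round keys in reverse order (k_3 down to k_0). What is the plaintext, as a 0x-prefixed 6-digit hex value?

0xF0E8CB

s_0 = ciphertext = 0xD6172F
s_1 = InvRound(s_0, k_3) = 0xD1CD61
s_2 = InvRound(s_1, k_2) = 0xE42D1C
s_3 = InvRound(s_2, k_1) = 0x8CBE42
s_4 = InvRound(s_3, k_0) = 0xF0E8CB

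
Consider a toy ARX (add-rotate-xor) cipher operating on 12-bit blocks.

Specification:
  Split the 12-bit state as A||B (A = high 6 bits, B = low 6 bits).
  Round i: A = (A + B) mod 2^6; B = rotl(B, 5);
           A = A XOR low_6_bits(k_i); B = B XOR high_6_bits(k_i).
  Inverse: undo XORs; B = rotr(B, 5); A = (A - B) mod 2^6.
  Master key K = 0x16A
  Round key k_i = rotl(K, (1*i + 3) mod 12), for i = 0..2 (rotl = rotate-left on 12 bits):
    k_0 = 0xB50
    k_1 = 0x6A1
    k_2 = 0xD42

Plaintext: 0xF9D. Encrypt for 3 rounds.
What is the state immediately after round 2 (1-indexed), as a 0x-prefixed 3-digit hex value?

0xBFB

s_0 = plaintext = 0xF9D
s_1 = Round(s_0, k_0) = 0x2C3
s_2 = Round(s_1, k_1) = 0xBFB
s_3 = Round(s_2, k_2) = 0xA08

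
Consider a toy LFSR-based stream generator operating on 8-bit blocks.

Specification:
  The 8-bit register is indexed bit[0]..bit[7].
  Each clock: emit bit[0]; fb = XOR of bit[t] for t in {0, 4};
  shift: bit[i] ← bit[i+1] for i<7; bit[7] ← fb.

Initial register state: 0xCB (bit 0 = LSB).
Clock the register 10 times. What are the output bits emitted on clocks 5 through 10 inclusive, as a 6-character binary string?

001111

reg_0 = 0xCB
clock 1: out=1, reg = 0xE5
clock 2: out=1, reg = 0xF2
clock 3: out=0, reg = 0xF9
clock 4: out=1, reg = 0x7C
clock 5: out=0, reg = 0xBE
clock 6: out=0, reg = 0xDF
clock 7: out=1, reg = 0x6F
clock 8: out=1, reg = 0xB7
clock 9: out=1, reg = 0x5B
clock 10: out=1, reg = 0x2D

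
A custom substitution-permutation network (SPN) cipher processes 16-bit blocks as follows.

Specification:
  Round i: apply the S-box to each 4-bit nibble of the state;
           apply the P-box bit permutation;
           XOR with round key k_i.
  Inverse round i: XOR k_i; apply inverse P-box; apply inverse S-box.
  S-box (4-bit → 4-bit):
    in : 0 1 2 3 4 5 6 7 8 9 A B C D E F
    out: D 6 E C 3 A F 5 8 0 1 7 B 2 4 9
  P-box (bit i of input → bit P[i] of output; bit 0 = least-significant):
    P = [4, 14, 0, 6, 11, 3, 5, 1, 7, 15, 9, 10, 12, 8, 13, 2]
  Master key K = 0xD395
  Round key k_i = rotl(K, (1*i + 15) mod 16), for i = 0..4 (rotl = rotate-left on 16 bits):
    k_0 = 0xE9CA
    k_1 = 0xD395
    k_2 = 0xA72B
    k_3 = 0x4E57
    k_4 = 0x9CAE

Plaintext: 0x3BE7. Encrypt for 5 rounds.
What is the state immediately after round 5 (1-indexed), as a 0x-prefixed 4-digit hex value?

0x3B36

s_0 = plaintext = 0x3BE7
s_1 = Round(s_0, k_0) = 0x4B7F
s_2 = Round(s_1, k_1) = 0x4865
s_3 = Round(s_2, k_2) = 0xFA41
s_4 = Round(s_3, k_3) = 0x16DA
s_5 = Round(s_4, k_4) = 0x3B36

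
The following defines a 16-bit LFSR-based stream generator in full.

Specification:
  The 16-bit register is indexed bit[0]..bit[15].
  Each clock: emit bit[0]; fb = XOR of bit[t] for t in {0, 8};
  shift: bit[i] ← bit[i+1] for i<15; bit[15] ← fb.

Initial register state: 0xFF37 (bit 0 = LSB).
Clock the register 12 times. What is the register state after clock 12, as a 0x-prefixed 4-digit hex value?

0x7C8F

reg_0 = 0xFF37
clock 1: out=1, reg = 0x7F9B
clock 2: out=1, reg = 0x3FCD
clock 3: out=1, reg = 0x1FE6
clock 4: out=0, reg = 0x8FF3
clock 5: out=1, reg = 0x47F9
clock 6: out=1, reg = 0x23FC
clock 7: out=0, reg = 0x91FE
clock 8: out=0, reg = 0xC8FF
clock 9: out=1, reg = 0xE47F
clock 10: out=1, reg = 0xF23F
clock 11: out=1, reg = 0xF91F
clock 12: out=1, reg = 0x7C8F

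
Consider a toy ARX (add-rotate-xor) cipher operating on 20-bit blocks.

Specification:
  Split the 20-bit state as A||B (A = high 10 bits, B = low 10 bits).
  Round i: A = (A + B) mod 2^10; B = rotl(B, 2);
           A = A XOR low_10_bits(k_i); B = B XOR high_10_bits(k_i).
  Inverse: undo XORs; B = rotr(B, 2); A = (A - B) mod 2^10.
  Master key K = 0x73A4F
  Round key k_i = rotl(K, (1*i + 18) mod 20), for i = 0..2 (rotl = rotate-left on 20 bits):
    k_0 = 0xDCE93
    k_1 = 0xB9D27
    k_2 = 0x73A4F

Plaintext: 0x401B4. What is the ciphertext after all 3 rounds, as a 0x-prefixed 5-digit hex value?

0xC4C76

s_0 = plaintext = 0x401B4
s_1 = Round(s_0, k_0) = 0x09DA2
s_2 = Round(s_1, k_1) = 0x3B86E
s_3 = Round(s_2, k_2) = 0xC4C76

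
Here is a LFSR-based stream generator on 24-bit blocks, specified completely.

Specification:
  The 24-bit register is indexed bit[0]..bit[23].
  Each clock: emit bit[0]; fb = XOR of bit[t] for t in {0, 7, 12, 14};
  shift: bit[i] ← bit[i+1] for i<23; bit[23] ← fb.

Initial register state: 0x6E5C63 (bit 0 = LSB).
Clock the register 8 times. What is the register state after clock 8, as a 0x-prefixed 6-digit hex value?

reg_0 = 0x6E5C63
clock 1: out=1, reg = 0xB72E31
clock 2: out=1, reg = 0xDB9718
clock 3: out=0, reg = 0xEDCB8C
clock 4: out=0, reg = 0x76E5C6
clock 5: out=0, reg = 0x3B72E3
clock 6: out=1, reg = 0x1DB971
clock 7: out=1, reg = 0x0EDCB8
clock 8: out=0, reg = 0x876E5C

0x876E5C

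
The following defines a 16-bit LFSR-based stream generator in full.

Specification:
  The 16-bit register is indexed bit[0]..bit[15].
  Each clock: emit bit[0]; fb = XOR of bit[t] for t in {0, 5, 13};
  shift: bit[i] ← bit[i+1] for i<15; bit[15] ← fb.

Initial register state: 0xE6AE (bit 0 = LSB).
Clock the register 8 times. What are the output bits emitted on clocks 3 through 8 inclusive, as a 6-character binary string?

110101

reg_0 = 0xE6AE
clock 1: out=0, reg = 0x7357
clock 2: out=1, reg = 0x39AB
clock 3: out=1, reg = 0x9CD5
clock 4: out=1, reg = 0xCE6A
clock 5: out=0, reg = 0xE735
clock 6: out=1, reg = 0xF39A
clock 7: out=0, reg = 0xF9CD
clock 8: out=1, reg = 0x7CE6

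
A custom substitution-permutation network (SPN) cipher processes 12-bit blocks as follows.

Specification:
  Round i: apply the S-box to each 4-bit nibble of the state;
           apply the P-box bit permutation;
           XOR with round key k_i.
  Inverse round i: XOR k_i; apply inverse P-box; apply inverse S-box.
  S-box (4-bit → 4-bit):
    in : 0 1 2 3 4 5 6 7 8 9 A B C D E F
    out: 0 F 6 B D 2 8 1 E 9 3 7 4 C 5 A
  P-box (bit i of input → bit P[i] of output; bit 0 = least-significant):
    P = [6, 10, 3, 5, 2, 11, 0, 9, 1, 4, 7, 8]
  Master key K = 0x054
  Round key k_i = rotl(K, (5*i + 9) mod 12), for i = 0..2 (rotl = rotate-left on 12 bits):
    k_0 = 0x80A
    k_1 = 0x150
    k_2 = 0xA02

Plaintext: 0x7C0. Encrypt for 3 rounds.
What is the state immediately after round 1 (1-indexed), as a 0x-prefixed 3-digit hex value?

0x809

s_0 = plaintext = 0x7C0
s_1 = Round(s_0, k_0) = 0x809
s_2 = Round(s_1, k_1) = 0x0A0
s_3 = Round(s_2, k_2) = 0x206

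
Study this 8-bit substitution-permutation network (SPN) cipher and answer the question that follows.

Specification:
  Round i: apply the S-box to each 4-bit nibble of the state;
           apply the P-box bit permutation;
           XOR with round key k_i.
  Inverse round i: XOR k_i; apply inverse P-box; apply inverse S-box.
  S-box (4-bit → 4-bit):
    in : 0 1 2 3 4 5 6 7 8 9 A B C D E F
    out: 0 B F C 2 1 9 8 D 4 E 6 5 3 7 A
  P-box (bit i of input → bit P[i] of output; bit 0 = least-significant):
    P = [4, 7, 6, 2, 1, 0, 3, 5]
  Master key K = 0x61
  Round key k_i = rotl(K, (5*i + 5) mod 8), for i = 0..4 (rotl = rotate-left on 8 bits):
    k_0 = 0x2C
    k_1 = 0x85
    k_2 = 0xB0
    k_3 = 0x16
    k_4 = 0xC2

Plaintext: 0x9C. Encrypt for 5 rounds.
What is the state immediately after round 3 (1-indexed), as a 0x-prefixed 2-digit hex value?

s_0 = plaintext = 0x9C
s_1 = Round(s_0, k_0) = 0x74
s_2 = Round(s_1, k_1) = 0x25
s_3 = Round(s_2, k_2) = 0x8B
s_4 = Round(s_3, k_3) = 0xFC
s_5 = Round(s_4, k_4) = 0xB3

0x8B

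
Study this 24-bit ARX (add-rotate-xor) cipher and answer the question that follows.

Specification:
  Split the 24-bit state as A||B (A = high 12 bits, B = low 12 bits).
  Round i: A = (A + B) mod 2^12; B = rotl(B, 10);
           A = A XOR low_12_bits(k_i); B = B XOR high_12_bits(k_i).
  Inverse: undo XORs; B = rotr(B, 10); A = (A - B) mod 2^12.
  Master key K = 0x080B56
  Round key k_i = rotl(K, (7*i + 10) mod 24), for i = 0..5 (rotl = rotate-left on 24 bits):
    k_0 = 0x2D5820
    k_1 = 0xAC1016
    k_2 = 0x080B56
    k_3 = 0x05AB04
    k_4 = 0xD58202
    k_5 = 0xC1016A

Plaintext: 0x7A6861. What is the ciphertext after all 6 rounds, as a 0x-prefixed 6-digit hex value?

s_0 = plaintext = 0x7A6861
s_1 = Round(s_0, k_0) = 0x8274CD
s_2 = Round(s_1, k_1) = 0xCE2FF2
s_3 = Round(s_2, k_2) = 0x782B7C
s_4 = Round(s_3, k_3) = 0x9FA285
s_5 = Round(s_4, k_4) = 0xE7D9F9
s_6 = Round(s_5, k_5) = 0x91CA6E

0x91CA6E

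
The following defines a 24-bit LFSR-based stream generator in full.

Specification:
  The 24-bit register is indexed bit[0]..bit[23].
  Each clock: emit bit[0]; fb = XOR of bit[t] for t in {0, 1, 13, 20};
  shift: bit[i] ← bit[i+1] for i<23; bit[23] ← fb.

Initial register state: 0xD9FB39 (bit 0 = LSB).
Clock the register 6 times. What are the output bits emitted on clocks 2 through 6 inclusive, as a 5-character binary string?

reg_0 = 0xD9FB39
clock 1: out=1, reg = 0xECFD9C
clock 2: out=0, reg = 0xF67ECE
clock 3: out=0, reg = 0xFB3F67
clock 4: out=1, reg = 0x7D9FB3
clock 5: out=1, reg = 0xBECFD9
clock 6: out=1, reg = 0x5F67EC

00111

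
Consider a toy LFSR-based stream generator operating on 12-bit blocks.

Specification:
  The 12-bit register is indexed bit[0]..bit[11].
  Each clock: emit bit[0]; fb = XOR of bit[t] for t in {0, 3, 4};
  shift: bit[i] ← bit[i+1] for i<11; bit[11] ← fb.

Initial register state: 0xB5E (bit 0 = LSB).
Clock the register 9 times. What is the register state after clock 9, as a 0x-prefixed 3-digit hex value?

0x405

reg_0 = 0xB5E
clock 1: out=0, reg = 0x5AF
clock 2: out=1, reg = 0x2D7
clock 3: out=1, reg = 0x16B
clock 4: out=1, reg = 0x0B5
clock 5: out=1, reg = 0x05A
clock 6: out=0, reg = 0x02D
clock 7: out=1, reg = 0x016
clock 8: out=0, reg = 0x80B
clock 9: out=1, reg = 0x405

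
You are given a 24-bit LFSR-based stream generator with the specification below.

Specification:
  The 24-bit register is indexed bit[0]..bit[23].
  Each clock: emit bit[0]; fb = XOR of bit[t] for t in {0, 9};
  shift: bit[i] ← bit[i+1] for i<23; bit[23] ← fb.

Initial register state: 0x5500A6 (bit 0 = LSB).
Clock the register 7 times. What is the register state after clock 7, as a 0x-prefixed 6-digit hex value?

reg_0 = 0x5500A6
clock 1: out=0, reg = 0x2A8053
clock 2: out=1, reg = 0x954029
clock 3: out=1, reg = 0xCAA014
clock 4: out=0, reg = 0x65500A
clock 5: out=0, reg = 0x32A805
clock 6: out=1, reg = 0x995402
clock 7: out=0, reg = 0x4CAA01

0x4CAA01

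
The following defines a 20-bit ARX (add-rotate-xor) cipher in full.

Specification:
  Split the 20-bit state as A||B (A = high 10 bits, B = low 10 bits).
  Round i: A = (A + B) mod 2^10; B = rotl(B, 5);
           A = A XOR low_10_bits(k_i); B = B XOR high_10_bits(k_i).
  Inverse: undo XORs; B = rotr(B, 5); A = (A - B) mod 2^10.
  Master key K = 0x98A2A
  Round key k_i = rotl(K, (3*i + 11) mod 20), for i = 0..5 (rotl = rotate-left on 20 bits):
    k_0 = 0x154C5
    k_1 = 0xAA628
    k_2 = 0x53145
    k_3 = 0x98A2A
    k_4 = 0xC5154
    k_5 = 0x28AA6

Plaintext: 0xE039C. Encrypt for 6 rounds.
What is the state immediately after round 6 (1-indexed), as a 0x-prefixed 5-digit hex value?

s_0 = plaintext = 0xE039C
s_1 = Round(s_0, k_0) = 0xF67C9
s_2 = Round(s_1, k_1) = 0x62B97
s_3 = Round(s_2, k_2) = 0x193B0
s_4 = Round(s_3, k_3) = 0x8F87F
s_5 = Round(s_4, k_4) = 0xFA4F7
s_6 = Round(s_5, k_5) = 0x91A45

0x91A45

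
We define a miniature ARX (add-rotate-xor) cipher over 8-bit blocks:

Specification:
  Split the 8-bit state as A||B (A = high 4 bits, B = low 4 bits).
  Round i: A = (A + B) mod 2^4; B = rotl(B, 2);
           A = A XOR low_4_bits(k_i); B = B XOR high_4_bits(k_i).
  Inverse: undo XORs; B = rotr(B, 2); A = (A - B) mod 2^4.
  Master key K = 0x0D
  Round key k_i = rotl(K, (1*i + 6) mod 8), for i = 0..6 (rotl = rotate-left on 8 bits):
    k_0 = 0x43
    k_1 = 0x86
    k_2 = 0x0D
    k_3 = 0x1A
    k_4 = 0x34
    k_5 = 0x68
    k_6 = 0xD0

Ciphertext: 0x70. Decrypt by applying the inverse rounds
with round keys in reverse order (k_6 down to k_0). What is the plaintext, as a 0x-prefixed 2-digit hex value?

0x65

s_0 = ciphertext = 0x70
s_1 = InvRound(s_0, k_6) = 0x07
s_2 = InvRound(s_1, k_5) = 0x44
s_3 = InvRound(s_2, k_4) = 0x3D
s_4 = InvRound(s_3, k_3) = 0x63
s_5 = InvRound(s_4, k_2) = 0xFC
s_6 = InvRound(s_5, k_1) = 0x81
s_7 = InvRound(s_6, k_0) = 0x65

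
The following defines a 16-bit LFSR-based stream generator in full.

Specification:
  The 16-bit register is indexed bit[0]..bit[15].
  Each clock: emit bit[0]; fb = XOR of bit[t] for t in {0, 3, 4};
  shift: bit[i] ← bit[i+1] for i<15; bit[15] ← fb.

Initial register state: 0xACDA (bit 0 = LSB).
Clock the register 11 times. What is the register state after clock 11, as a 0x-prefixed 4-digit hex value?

reg_0 = 0xACDA
clock 1: out=0, reg = 0x566D
clock 2: out=1, reg = 0x2B36
clock 3: out=0, reg = 0x959B
clock 4: out=1, reg = 0xCACD
clock 5: out=1, reg = 0x6566
clock 6: out=0, reg = 0x32B3
clock 7: out=1, reg = 0x1959
clock 8: out=1, reg = 0x8CAC
clock 9: out=0, reg = 0xC656
clock 10: out=0, reg = 0xE32B
clock 11: out=1, reg = 0x7195

0x7195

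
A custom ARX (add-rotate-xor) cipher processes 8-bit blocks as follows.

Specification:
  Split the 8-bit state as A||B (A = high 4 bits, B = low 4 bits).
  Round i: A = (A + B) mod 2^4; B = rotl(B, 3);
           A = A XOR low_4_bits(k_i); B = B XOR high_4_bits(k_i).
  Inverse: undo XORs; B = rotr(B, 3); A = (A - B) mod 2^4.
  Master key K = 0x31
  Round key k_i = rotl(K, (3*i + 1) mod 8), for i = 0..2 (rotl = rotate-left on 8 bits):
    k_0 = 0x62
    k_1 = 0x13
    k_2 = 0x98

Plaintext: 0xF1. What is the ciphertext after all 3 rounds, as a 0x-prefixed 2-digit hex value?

0x1A

s_0 = plaintext = 0xF1
s_1 = Round(s_0, k_0) = 0x2E
s_2 = Round(s_1, k_1) = 0x36
s_3 = Round(s_2, k_2) = 0x1A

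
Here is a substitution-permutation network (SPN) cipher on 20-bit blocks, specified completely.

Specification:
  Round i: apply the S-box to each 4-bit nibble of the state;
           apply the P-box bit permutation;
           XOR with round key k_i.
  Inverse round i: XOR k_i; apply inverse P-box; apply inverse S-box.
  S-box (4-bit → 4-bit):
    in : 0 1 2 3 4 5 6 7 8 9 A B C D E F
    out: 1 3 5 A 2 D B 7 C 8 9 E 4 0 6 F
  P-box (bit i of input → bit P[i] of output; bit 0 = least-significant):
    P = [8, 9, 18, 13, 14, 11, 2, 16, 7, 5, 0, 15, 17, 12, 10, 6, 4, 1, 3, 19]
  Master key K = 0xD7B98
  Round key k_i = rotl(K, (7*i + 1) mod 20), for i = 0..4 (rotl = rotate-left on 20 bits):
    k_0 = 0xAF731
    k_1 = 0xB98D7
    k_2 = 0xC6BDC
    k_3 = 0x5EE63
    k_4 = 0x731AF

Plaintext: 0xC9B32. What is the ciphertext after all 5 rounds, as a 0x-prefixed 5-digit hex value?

0xE94A0

s_0 = plaintext = 0xC9B32
s_1 = Round(s_0, k_0) = 0xF7E58
s_2 = Round(s_1, k_1) = 0x4ECE8
s_3 = Round(s_2, k_2) = 0x857DB
s_4 = Round(s_3, k_3) = 0xBC88A
s_5 = Round(s_4, k_4) = 0xE94A0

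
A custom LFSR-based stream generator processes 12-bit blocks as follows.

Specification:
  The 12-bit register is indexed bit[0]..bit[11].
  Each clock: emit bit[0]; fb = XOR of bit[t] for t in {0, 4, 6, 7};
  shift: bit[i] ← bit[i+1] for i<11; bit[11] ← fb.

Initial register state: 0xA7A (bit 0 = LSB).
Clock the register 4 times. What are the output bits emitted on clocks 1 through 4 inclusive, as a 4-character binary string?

0101

reg_0 = 0xA7A
clock 1: out=0, reg = 0x53D
clock 2: out=1, reg = 0x29E
clock 3: out=0, reg = 0x14F
clock 4: out=1, reg = 0x0A7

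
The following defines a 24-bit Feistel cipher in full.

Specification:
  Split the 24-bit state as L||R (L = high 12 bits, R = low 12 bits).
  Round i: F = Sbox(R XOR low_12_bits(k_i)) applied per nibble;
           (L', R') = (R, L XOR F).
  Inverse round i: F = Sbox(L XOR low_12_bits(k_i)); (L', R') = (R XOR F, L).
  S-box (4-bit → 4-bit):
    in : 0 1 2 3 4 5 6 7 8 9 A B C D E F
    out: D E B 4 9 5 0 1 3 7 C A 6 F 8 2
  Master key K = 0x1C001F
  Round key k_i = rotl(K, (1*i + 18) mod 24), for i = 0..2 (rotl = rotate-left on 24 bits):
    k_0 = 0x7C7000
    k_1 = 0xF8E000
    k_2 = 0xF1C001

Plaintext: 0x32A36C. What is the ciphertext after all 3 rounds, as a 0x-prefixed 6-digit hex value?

0x2DACD6

s_0 = plaintext = 0x32A36C
s_1 = Round(s_0, k_0) = 0x36C72C
s_2 = Round(s_1, k_1) = 0x72C2DA
s_3 = Round(s_2, k_2) = 0x2DACD6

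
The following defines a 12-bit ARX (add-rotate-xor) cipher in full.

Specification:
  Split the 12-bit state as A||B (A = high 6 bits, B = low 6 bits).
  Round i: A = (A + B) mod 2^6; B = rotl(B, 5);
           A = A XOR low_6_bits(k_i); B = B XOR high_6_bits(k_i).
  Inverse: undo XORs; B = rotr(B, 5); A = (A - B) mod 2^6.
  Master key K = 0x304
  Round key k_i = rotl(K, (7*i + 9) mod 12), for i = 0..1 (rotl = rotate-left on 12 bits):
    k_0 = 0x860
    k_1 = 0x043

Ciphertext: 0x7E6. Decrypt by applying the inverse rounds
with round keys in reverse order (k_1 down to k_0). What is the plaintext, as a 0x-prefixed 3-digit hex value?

0x41D

s_0 = ciphertext = 0x7E6
s_1 = InvRound(s_0, k_1) = 0x34F
s_2 = InvRound(s_1, k_0) = 0x41D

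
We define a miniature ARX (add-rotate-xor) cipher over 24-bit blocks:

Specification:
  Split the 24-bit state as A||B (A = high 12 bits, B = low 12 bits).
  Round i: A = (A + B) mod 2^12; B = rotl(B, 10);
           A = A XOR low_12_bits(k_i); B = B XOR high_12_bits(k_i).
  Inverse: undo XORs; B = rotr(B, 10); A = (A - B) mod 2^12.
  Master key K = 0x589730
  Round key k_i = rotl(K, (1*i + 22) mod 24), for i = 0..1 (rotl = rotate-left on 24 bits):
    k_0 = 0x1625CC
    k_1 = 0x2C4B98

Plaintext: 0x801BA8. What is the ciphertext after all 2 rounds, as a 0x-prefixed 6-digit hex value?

0x275226

s_0 = plaintext = 0x801BA8
s_1 = Round(s_0, k_0) = 0x665388
s_2 = Round(s_1, k_1) = 0x275226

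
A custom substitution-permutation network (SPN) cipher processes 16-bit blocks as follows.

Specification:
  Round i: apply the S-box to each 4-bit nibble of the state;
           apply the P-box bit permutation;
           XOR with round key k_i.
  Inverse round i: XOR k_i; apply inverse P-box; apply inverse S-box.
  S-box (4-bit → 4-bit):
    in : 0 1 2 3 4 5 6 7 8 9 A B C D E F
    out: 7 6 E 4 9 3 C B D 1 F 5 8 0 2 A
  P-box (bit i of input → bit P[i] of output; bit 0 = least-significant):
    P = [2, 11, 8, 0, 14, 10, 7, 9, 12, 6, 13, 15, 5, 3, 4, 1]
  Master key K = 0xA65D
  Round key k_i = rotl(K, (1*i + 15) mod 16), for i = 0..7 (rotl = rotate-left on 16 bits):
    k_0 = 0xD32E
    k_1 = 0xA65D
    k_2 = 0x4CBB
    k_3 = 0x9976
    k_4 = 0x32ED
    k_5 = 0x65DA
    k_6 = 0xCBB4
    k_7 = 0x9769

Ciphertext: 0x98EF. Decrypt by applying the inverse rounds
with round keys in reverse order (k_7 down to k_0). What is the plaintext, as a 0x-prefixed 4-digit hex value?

s_0 = ciphertext = 0x98EF
s_1 = InvRound(s_0, k_7) = 0xCD20
s_2 = InvRound(s_1, k_6) = 0x3D29
s_3 = InvRound(s_2, k_5) = 0x85BF
s_4 = InvRound(s_3, k_4) = 0x6AF3
s_5 = InvRound(s_4, k_3) = 0xD888
s_6 = InvRound(s_5, k_2) = 0x84EC
s_7 = InvRound(s_6, k_1) = 0xB36C
s_8 = InvRound(s_7, k_0) = 0xC19D

0xC19D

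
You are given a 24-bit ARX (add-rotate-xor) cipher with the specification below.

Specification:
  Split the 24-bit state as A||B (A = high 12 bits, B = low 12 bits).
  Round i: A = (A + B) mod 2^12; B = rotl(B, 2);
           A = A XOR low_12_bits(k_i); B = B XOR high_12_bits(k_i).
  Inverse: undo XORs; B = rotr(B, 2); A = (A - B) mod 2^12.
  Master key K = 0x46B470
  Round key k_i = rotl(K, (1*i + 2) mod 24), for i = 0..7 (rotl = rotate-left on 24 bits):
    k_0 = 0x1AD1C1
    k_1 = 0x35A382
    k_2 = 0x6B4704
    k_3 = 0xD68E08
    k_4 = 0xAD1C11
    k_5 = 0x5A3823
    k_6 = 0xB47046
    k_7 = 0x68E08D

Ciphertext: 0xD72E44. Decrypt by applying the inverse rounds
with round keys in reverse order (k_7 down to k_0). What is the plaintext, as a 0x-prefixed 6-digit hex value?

0xDF9F71

s_0 = ciphertext = 0xD72E44
s_1 = InvRound(s_0, k_7) = 0x3CDA32
s_2 = InvRound(s_1, k_6) = 0xF2E45D
s_3 = InvRound(s_2, k_5) = 0xE8E87F
s_4 = InvRound(s_3, k_4) = 0x9F48AB
s_5 = InvRound(s_4, k_3) = 0xA8CD70
s_6 = InvRound(s_5, k_2) = 0xA972F1
s_7 = InvRound(s_6, k_1) = 0xCABC6A
s_8 = InvRound(s_7, k_0) = 0xDF9F71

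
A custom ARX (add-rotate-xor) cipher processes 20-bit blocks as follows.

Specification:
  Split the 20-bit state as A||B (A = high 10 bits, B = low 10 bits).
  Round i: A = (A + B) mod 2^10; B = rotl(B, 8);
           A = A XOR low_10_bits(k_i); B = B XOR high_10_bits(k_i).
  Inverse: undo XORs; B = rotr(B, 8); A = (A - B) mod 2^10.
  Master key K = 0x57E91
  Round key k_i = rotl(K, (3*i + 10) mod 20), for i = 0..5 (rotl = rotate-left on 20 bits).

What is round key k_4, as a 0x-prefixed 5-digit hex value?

K = 0x57E91
k_0 = rotl(K, (3*0+10) mod 20) = rotl(K, 10) = 0xA455F
k_1 = rotl(K, (3*1+10) mod 20) = rotl(K, 13) = 0x22AFD
k_2 = rotl(K, (3*2+10) mod 20) = rotl(K, 16) = 0x157E9
k_3 = rotl(K, (3*3+10) mod 20) = rotl(K, 19) = 0xABF48
k_4 = rotl(K, (3*4+10) mod 20) = rotl(K, 2) = 0x5FA45

0x5FA45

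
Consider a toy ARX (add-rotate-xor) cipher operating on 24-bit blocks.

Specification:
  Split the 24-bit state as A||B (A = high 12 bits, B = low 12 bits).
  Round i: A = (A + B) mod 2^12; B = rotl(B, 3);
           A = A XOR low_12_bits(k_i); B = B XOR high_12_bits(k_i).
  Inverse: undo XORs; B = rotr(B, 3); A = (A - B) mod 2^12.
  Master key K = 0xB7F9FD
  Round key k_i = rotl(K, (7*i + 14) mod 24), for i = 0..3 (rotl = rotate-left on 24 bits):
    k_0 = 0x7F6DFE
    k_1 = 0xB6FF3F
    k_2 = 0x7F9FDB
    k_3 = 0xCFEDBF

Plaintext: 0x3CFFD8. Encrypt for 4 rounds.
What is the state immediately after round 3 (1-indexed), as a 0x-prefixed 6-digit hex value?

0x4430E0

s_0 = plaintext = 0x3CFFD8
s_1 = Round(s_0, k_0) = 0xE59931
s_2 = Round(s_1, k_1) = 0x8B52E3
s_3 = Round(s_2, k_2) = 0x4430E0
s_4 = Round(s_3, k_3) = 0x89CBFE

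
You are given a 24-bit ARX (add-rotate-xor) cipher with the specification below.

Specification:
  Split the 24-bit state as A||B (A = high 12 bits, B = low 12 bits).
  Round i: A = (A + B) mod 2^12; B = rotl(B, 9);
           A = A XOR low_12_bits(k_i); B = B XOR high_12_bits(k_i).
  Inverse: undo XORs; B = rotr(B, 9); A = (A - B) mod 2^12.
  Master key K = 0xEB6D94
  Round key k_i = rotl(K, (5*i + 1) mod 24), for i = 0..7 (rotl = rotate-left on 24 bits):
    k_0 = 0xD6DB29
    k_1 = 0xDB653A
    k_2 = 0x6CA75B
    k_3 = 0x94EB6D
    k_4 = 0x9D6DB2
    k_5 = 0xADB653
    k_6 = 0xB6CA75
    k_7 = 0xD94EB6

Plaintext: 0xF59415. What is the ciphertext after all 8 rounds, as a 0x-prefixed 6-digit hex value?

s_0 = plaintext = 0xF59415
s_1 = Round(s_0, k_0) = 0x8477EF
s_2 = Round(s_1, k_1) = 0x50C34B
s_3 = Round(s_2, k_2) = 0xF0C0A3
s_4 = Round(s_3, k_3) = 0x4C2F5A
s_5 = Round(s_4, k_4) = 0x9AEC3D
s_6 = Round(s_5, k_5) = 0x3B815C
s_7 = Round(s_6, k_6) = 0xF61347
s_8 = Round(s_7, k_7) = 0xC1E3FC

0xC1E3FC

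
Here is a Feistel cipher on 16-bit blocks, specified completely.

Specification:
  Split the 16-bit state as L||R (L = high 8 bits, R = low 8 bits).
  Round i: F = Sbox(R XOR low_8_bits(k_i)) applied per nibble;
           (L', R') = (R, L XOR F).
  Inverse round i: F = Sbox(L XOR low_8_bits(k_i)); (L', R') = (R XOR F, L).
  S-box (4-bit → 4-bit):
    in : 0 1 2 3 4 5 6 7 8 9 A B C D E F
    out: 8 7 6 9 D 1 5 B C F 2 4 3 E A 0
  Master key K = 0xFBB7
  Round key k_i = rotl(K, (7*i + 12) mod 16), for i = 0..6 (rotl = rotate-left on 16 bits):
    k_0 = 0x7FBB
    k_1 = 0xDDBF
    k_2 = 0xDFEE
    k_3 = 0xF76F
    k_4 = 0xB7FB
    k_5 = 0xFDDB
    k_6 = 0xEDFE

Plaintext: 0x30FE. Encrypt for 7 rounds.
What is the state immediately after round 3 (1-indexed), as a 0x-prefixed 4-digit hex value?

0xE463

s_0 = plaintext = 0x30FE
s_1 = Round(s_0, k_0) = 0xFEE1
s_2 = Round(s_1, k_1) = 0xE1E4
s_3 = Round(s_2, k_2) = 0xE463
s_4 = Round(s_3, k_3) = 0x6367
s_5 = Round(s_4, k_4) = 0x6790
s_6 = Round(s_5, k_5) = 0x90B3
s_7 = Round(s_6, k_6) = 0xB34E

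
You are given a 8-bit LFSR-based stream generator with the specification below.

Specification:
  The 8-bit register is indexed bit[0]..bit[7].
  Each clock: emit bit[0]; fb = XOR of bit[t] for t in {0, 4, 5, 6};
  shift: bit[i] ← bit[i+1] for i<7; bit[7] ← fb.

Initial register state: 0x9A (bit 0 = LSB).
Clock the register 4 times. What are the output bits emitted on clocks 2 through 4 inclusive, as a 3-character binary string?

101

reg_0 = 0x9A
clock 1: out=0, reg = 0xCD
clock 2: out=1, reg = 0x66
clock 3: out=0, reg = 0x33
clock 4: out=1, reg = 0x99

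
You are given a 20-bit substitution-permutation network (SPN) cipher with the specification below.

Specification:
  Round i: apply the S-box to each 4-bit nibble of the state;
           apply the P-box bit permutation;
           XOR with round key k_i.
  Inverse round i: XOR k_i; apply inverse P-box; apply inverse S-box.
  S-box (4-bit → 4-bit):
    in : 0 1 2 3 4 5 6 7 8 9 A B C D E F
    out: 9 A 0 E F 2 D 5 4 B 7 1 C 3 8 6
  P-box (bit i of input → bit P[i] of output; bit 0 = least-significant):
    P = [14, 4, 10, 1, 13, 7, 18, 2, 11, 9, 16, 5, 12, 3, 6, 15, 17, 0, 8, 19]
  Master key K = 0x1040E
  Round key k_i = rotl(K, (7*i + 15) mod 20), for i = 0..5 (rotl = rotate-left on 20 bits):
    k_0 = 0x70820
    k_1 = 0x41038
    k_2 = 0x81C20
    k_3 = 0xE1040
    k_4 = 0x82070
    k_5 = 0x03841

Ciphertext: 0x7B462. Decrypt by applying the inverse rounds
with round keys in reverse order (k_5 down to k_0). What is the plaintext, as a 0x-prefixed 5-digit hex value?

0x22FBB

s_0 = ciphertext = 0x7B462
s_1 = InvRound(s_0, k_5) = 0xDE68C
s_2 = InvRound(s_1, k_4) = 0x2333A
s_3 = InvRound(s_2, k_3) = 0xCF171
s_4 = InvRound(s_3, k_2) = 0xFCB7A
s_5 = InvRound(s_4, k_1) = 0x66A20
s_6 = InvRound(s_5, k_0) = 0x22FBB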